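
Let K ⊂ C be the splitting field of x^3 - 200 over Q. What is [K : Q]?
[K : Q] = 6

The roots of x^3 - 200 are ∛200, ω∛200, ω^2∛200 where ω = e^(2πi/3) is a primitive cube root of unity, so K = Q(∛200, ω). Now [Q(∛200):Q] = 3 (since 200 is not a perfect cube, x^3 - 200 is irreducible) and [Q(ω):Q] = 2. Both 2 and 3 divide [K:Q], and [K:Q] ≤ 3·2 = 6, so [K:Q] = 6. (Equivalently: Q(∛200) ⊂ R but ω ∉ R, so [K : Q(∛200)] = 2.)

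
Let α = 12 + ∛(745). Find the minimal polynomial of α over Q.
m_α(x) = x^3 - 36x^2 + 432x - 2473

Set β = α - 12 = ∛(745), so β^3 = 745. Then (α - 12)^3 - 745 = 0, i.e. α is a root of g(x) = (x - 12)^3 - 745 = x^3 - 36x^2 + 432x - 2473. Since g(x) = h(x - 12) where h(x) = x^3 - 745, and h is irreducible over Q (because 745 is not a perfect cube, so h has no rational root, and a monic cubic with no rational root is irreducible), g is also irreducible (irreducibility is preserved under the substitution x → x - 12). Hence m_α(x) = x^3 - 36x^2 + 432x - 2473.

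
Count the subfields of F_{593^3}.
F_{593^3} has 2 subfields

The subfields of F_{p^n} are exactly the fields F_{p^d} for d | n (each is the fixed field of the unique index-d subgroup of Gal(F_{p^n}/F_p) ≅ Z/nZ). The divisors of n = 3 are {1, 3}, giving 2 subfields: F_{593^1}, F_{593^3}.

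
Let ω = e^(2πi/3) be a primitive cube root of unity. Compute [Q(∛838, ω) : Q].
[Q(∛838, ω) : Q] = 6

[Q(∛838):Q] = 3 (min poly x^3 - 838, irreducible since 838 is not a perfect cube). [Q(ω):Q] = 2 (min poly x^2 + x + 1). Since Q(∛838) ⊂ R and ω ∉ R, we have ω ∉ Q(∛838), so x^2 + x + 1 remains irreducible over Q(∛838) and [Q(∛838, ω) : Q(∛838)] = 2. By the tower law, [Q(∛838, ω) : Q] = 3 · 2 = 6. (In fact Q(∛838, ω) is the splitting field of x^3 - 838 over Q.)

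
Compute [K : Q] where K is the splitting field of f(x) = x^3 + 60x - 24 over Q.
[K : Q] = 6

By the rational root test, any rational root of the monic integer polynomial f(x) = x^3 + 60x - 24 must be an integer dividing the constant term -24, i.e. one of ±{1, 2, 3, 4, 6, 8, 12, 24}. Evaluating: f(1) = 37, f(-1) = -85, f(2) = 104, f(-2) = -152, f(3) = 183, f(-3) = -231, f(4) = 280, f(-4) = -328, f(6) = 552, f(-6) = -600, f(8) = 968, f(-8) = -1016, f(12) = 2424, f(-12) = -2472, f(24) = 15240, f(-24) = -15288; none is 0, so f has no rational root and is therefore irreducible over Q (a cubic with no linear factor over a field is irreducible). For an irreducible cubic, the Galois group is A_3 or S_3 according as the discriminant disc(f) = -4a^3 - 27b^2 = -4·(60)^3 - 27·(-24)^2 = -879552 is or is not a square in Q. Here disc(f) = -879552 is not a perfect square in Q, so the Galois group of f over Q is not contained in A_3 and must be all of S_3. The splitting field has degree |S_3| = 6 over Q, so [K : Q] = 6.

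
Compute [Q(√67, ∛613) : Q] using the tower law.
[Q(√67, ∛613) : Q] = 6

Let L = Q(√67, ∛613). Since Q(√67) ⊂ L and [Q(√67):Q] = 2, the tower law gives 2 | [L:Q]. Likewise Q(∛613) ⊂ L with [Q(∛613):Q] = 3 (because 613 is not a perfect cube), so 3 | [L:Q]. As gcd(2,3) = 1, [L:Q] is divisible by 6. Conversely L is generated over Q by √67 and ∛613, so [L:Q] ≤ 2·3 = 6. Therefore [Q(√67, ∛613) : Q] = 6.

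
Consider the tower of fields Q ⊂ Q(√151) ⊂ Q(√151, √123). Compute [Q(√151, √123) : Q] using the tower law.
[Q(√151, √123) : Q] = 4

[Q(√151):Q] = 2 (min poly x^2 - 151, irreducible since 151 is squarefree > 1). For the top step, suppose √123 ∈ Q(√151), say √123 = c + d√151 with c, d ∈ Q. Squaring: 123 = c^2 + 151d^2 + 2cd√151. Since √151 ∉ Q this forces 2cd = 0. If d = 0 then √123 = c ∈ Q, contradicting 123 squarefree > 1. If c = 0 then 123 = 151d^2, so 151·123 = (151d)^2 is a perfect square in Q — but 151·123 = 18573 is not a perfect square (since 151 and 123 are distinct squarefree integers). Contradiction. Hence √123 ∉ Q(√151), so x^2 - 123 stays irreducible over Q(√151) and [Q(√151, √123) : Q(√151)] = 2. By the tower law, [Q(√151, √123) : Q] = 2 · 2 = 4.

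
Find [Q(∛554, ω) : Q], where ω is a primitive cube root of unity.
[Q(∛554, ω) : Q] = 6

[Q(∛554):Q] = 3 (min poly x^3 - 554, irreducible since 554 is not a perfect cube). [Q(ω):Q] = 2 (min poly x^2 + x + 1). Since Q(∛554) ⊂ R and ω ∉ R, we have ω ∉ Q(∛554), so x^2 + x + 1 remains irreducible over Q(∛554) and [Q(∛554, ω) : Q(∛554)] = 2. By the tower law, [Q(∛554, ω) : Q] = 3 · 2 = 6. (In fact Q(∛554, ω) is the splitting field of x^3 - 554 over Q.)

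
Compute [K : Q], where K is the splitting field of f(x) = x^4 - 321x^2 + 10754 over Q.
[K : Q] = 4

Solving the quadratic in x^2: x^2 = (321 ± √(321^2 - 4·10754))/2 = (321 ± √60025)/2 = (321 ± 245)/2, giving x^2 = 283 or x^2 = 38. So f(x) = (x^2 - 283)(x^2 - 38) and the roots of f are ±√283, ±√38. Hence the splitting field is K = Q(√283, √38). Since 283 and 38 are distinct squarefree integers > 1, their product 10754 is not a perfect square, so √38 ∉ Q(√283). By the tower law [K:Q] = [Q(√283,√38):Q(√283)] · [Q(√283):Q] = 2 · 2 = 4.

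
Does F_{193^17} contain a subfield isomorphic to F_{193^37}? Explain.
No: F_{193^37} is not a subfield of F_{193^17}

F_{p^m} embeds in F_{p^n} iff m | n. Here 37 ∤ 17 (since 17 = 0·37 + 17 with remainder 17 ≠ 0), so F_{193^37} is not a subfield of F_{193^17}. Equivalently: if it were, the tower law would give 37 = [F_{193^37}:F_193] dividing [F_{193^17}:F_193] = 17, contradiction.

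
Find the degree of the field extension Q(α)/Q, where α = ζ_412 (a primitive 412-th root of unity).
[Q(α):Q] = 204

The minimal polynomial of ζ_412 over Q is the 412-th cyclotomic polynomial Φ_412(x), which is irreducible over Q and has degree φ(412) = 204. Hence [Q(α):Q] = φ(412) = 204.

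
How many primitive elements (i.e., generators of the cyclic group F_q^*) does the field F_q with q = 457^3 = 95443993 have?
There are φ(95443992) = 25831872 primitive elements

F_q^* is cyclic of order q - 1 = 95443992. A cyclic group of order m has exactly φ(m) generators. Here m = 95443992 = 2^3 · 3^2 · 7 · 19 · 9967, so the number of primitive elements is φ(95443992) = 25831872.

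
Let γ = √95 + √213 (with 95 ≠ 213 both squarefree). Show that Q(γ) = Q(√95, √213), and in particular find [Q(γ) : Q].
[Q(γ) : Q] = 4 (equivalently, Q(γ) = Q(√95, √213))

Obviously Q(γ) ⊆ Q(√95, √213), and [Q(√95, √213):Q] = 4 (since 95, 213 are distinct squarefree integers > 1 with 20235 not a perfect square). To show equality we compute the minimal polynomial of γ. From γ = √95 + √213: γ^2 = 95 + 2√(20235) + 213 = 308 + 2√(20235), so γ^2 - 308 = 2√(20235); squaring, (γ^2 - 308)^2 = 4·20235, i.e. γ^4 - 616γ^2 + 94864 - 80940 = 0, i.e. γ^4 - 616γ^2 + 13924 = 0. So γ is a root of x^4 - 616x^2 + 13924. This polynomial is irreducible over Q: it has no rational root (each ±√95 ± √213 is irrational), and any factorization into two quadratics over Q would force √(20235) ∈ Q (pairing opposite roots) or √95, √213 ∈ Q (other pairings), all impossible. Hence [Q(γ):Q] = 4 = [Q(√95, √213):Q], so Q(γ) = Q(√95, √213).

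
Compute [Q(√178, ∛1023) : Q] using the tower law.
[Q(√178, ∛1023) : Q] = 6

Let L = Q(√178, ∛1023). Since Q(√178) ⊂ L and [Q(√178):Q] = 2, the tower law gives 2 | [L:Q]. Likewise Q(∛1023) ⊂ L with [Q(∛1023):Q] = 3 (because 1023 is not a perfect cube), so 3 | [L:Q]. As gcd(2,3) = 1, [L:Q] is divisible by 6. Conversely L is generated over Q by √178 and ∛1023, so [L:Q] ≤ 2·3 = 6. Therefore [Q(√178, ∛1023) : Q] = 6.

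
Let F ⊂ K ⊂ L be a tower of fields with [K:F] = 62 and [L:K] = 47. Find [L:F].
[L:F] = 2914

The tower law says that for any tower of field extensions F ⊂ K ⊂ L with finite degrees, [L:F] = [L:K] · [K:F]. Here this gives [L:F] = 47 · 62 = 2914.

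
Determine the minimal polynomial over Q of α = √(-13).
m_α(x) = x^2 + 13

α satisfies α^2 + 13 = 0, so x^2 + 13 annihilates α. Since d = -13 is squarefree and ≠ 1, it is not a perfect square in Q, so x^2 + 13 has no rational root and is therefore irreducible over Q (a degree-2 polynomial over a field is irreducible iff it has no root). Hence m_α(x) = x^2 + 13.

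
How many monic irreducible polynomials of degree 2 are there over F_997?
There are 496506 monic irreducible polynomials of degree 2 over F_997

Each element of F_{997^2} that lies in no proper subfield is a root of exactly one monic irreducible of degree 2 over F_997, and each such polynomial has 2 distinct roots in F_{997^2}. By Möbius inversion the count is N_997(2) = (1/2) Σ_{d|2} μ(2/d) · 997^d = (1/2)(μ(2)·997^1 + μ(1)·997^2) = 993012/2 = 496506.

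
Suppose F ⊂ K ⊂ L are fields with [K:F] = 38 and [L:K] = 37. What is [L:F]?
[L:F] = 1406

The tower law says that for any tower of field extensions F ⊂ K ⊂ L with finite degrees, [L:F] = [L:K] · [K:F]. Here this gives [L:F] = 37 · 38 = 1406.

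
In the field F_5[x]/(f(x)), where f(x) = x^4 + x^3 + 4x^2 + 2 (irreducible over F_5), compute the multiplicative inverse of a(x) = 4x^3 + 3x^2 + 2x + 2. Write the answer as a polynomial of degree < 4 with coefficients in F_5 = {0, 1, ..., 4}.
a(x)^(-1) ≡ 4x^3 + 2x + 4 (mod f(x))

Since f is irreducible over F_5, F_5[x]/(f) is a field and a(x) ≠ 0 has an inverse. Apply the extended Euclidean algorithm to f(x) and a(x) in F_5[x]: f(x) = (4x + 1)·a(x) + (3x^2);  a(x) = (3x + 1)·(3x^2) + (2x + 2);  (3x^2) = (4x + 1)·(2x + 2) + (3). The last nonzero remainder is the constant 3 = gcd(f, a) in F_5. Back-substituting through the division chain expresses 3 = s(x)·a(x) + t(x)·f(x) with s(x) ≡ 2x^3 + x + 2 (mod f), so (2x^3 + x + 2)·a(x) ≡ 3 (mod f). Multiplying by 3^(-1) ≡ 2 in F_5 gives a(x)^(-1) ≡ 2·(2x^3 + x + 2) ≡ 4x^3 + 2x + 4 (mod f). Check: (4x^3 + 3x^2 + 2x + 2)·(4x^3 + 2x + 4) = x^6 + 2x^5 + x^4 + x^2 + 2x + 3 ≡ 1 (mod x^4 + x^3 + 4x^2 + 2).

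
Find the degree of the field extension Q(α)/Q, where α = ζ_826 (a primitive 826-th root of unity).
[Q(α):Q] = 348

The minimal polynomial of ζ_826 over Q is the 826-th cyclotomic polynomial Φ_826(x), which is irreducible over Q and has degree φ(826) = 348. Hence [Q(α):Q] = φ(826) = 348.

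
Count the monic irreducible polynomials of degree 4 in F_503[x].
There are 16003325268 monic irreducible polynomials of degree 4 over F_503

Each element of F_{503^4} that lies in no proper subfield is a root of exactly one monic irreducible of degree 4 over F_503, and each such polynomial has 4 distinct roots in F_{503^4}. By Möbius inversion the count is N_503(4) = (1/4) Σ_{d|4} μ(4/d) · 503^d = (1/4)(μ(4)·503^1 + μ(2)·503^2 + μ(1)·503^4) = 64013301072/4 = 16003325268.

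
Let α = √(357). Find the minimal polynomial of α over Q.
m_α(x) = x^2 - 357

α satisfies α^2 - 357 = 0, so x^2 - 357 annihilates α. Since d = 357 is squarefree and ≠ 1, it is not a perfect square in Q, so x^2 - 357 has no rational root and is therefore irreducible over Q (a degree-2 polynomial over a field is irreducible iff it has no root). Hence m_α(x) = x^2 - 357.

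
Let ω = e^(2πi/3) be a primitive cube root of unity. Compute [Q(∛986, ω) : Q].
[Q(∛986, ω) : Q] = 6

[Q(∛986):Q] = 3 (min poly x^3 - 986, irreducible since 986 is not a perfect cube). [Q(ω):Q] = 2 (min poly x^2 + x + 1). Since Q(∛986) ⊂ R and ω ∉ R, we have ω ∉ Q(∛986), so x^2 + x + 1 remains irreducible over Q(∛986) and [Q(∛986, ω) : Q(∛986)] = 2. By the tower law, [Q(∛986, ω) : Q] = 3 · 2 = 6. (In fact Q(∛986, ω) is the splitting field of x^3 - 986 over Q.)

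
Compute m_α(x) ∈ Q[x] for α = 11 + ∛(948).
m_α(x) = x^3 - 33x^2 + 363x - 2279

Set β = α - 11 = ∛(948), so β^3 = 948. Then (α - 11)^3 - 948 = 0, i.e. α is a root of g(x) = (x - 11)^3 - 948 = x^3 - 33x^2 + 363x - 2279. Since g(x) = h(x - 11) where h(x) = x^3 - 948, and h is irreducible over Q (because 948 is not a perfect cube, so h has no rational root, and a monic cubic with no rational root is irreducible), g is also irreducible (irreducibility is preserved under the substitution x → x - 11). Hence m_α(x) = x^3 - 33x^2 + 363x - 2279.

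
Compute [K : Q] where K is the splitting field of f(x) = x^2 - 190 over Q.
[K : Q] = 2

f(x) = x^2 - 190 factors as (x - √190)(x + √190). The splitting field is K = Q(√190). Since 190 is squarefree and > 1, it is not a perfect square, so x^2 - 190 is irreducible over Q and [Q(√190) : Q] = 2. Hence [K : Q] = 2.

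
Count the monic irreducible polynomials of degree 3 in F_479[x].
There are 36633920 monic irreducible polynomials of degree 3 over F_479

Each element of F_{479^3} that lies in no proper subfield is a root of exactly one monic irreducible of degree 3 over F_479, and each such polynomial has 3 distinct roots in F_{479^3}. By Möbius inversion the count is N_479(3) = (1/3) Σ_{d|3} μ(3/d) · 479^d = (1/3)(μ(3)·479^1 + μ(1)·479^3) = 109901760/3 = 36633920.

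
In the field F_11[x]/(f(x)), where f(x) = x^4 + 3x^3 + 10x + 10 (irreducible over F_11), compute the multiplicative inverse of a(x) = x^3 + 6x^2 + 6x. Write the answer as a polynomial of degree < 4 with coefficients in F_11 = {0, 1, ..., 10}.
a(x)^(-1) ≡ 8x^3 + 2x^2 + 8x + 1 (mod f(x))

Since f is irreducible over F_11, F_11[x]/(f) is a field and a(x) ≠ 0 has an inverse. Apply the extended Euclidean algorithm to f(x) and a(x) in F_11[x]: f(x) = (x + 8)·a(x) + (x^2 + 6x + 10);  a(x) = (x)·(x^2 + 6x + 10) + (7x);  (x^2 + 6x + 10) = (8x + 4)·(7x) + (10). The last nonzero remainder is the constant 10 = gcd(f, a) in F_11. Back-substituting through the division chain expresses 10 = s(x)·a(x) + t(x)·f(x) with s(x) ≡ 3x^3 + 9x^2 + 3x + 10 (mod f), so (3x^3 + 9x^2 + 3x + 10)·a(x) ≡ 10 (mod f). Multiplying by 10^(-1) ≡ 10 in F_11 gives a(x)^(-1) ≡ 10·(3x^3 + 9x^2 + 3x + 10) ≡ 8x^3 + 2x^2 + 8x + 1 (mod f). Check: (x^3 + 6x^2 + 6x)·(8x^3 + 2x^2 + 8x + 1) = 8x^6 + 6x^5 + 2x^4 + 6x^3 + 10x^2 + 6x ≡ 1 (mod x^4 + 3x^3 + 10x + 10).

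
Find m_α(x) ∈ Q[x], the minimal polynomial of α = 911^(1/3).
m_α(x) = x^3 - 911

α satisfies α^3 = 911, so x^3 - 911 annihilates α. By the rational root test, a rational root p/q (in lowest terms) of x^3 - 911 would satisfy p^3 = 911 q^3, forcing q = 1 and p^3 = 911; but 911 is not a perfect cube, contradiction. A monic cubic over Q with no rational root is irreducible (any nontrivial factorization would include a linear factor). Hence x^3 - 911 is the minimal polynomial of α, and in particular [Q(α):Q] = 3.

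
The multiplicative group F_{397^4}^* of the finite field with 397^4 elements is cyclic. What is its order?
|F_{397^4}^*| = 24840596880

F_{397^4} has 397^4 = 24840596881 elements; its multiplicative group consists of all nonzero elements, so |F_{397^4}^*| = 24840596881 - 1 = 24840596880. (It is cyclic since any finite subgroup of the multiplicative group of a field is cyclic.)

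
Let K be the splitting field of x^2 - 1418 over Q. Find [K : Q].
[K : Q] = 2

f(x) = x^2 - 1418 factors as (x - √1418)(x + √1418). The splitting field is K = Q(√1418). Since 1418 is squarefree and > 1, it is not a perfect square, so x^2 - 1418 is irreducible over Q and [Q(√1418) : Q] = 2. Hence [K : Q] = 2.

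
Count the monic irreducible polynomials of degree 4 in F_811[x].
There are 108149064030 monic irreducible polynomials of degree 4 over F_811

Each element of F_{811^4} that lies in no proper subfield is a root of exactly one monic irreducible of degree 4 over F_811, and each such polynomial has 4 distinct roots in F_{811^4}. By Möbius inversion the count is N_811(4) = (1/4) Σ_{d|4} μ(4/d) · 811^d = (1/4)(μ(4)·811^1 + μ(2)·811^2 + μ(1)·811^4) = 432596256120/4 = 108149064030.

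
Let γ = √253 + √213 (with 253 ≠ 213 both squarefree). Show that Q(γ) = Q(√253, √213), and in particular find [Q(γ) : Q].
[Q(γ) : Q] = 4 (equivalently, Q(γ) = Q(√253, √213))

Obviously Q(γ) ⊆ Q(√253, √213), and [Q(√253, √213):Q] = 4 (since 253, 213 are distinct squarefree integers > 1 with 53889 not a perfect square). To show equality we compute the minimal polynomial of γ. From γ = √253 + √213: γ^2 = 253 + 2√(53889) + 213 = 466 + 2√(53889), so γ^2 - 466 = 2√(53889); squaring, (γ^2 - 466)^2 = 4·53889, i.e. γ^4 - 932γ^2 + 217156 - 215556 = 0, i.e. γ^4 - 932γ^2 + 1600 = 0. So γ is a root of x^4 - 932x^2 + 1600. This polynomial is irreducible over Q: it has no rational root (each ±√253 ± √213 is irrational), and any factorization into two quadratics over Q would force √(53889) ∈ Q (pairing opposite roots) or √253, √213 ∈ Q (other pairings), all impossible. Hence [Q(γ):Q] = 4 = [Q(√253, √213):Q], so Q(γ) = Q(√253, √213).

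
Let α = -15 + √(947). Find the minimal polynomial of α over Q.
m_α(x) = x^2 + 30x - 722

From α + 15 = √(947), squaring gives (α + 15)^2 = 947, i.e. α^2 + 30α + 225 = 947, so α^2 + 30α - 722 = 0. The discriminant of x^2 + 30x - 722 is (30)^2 - 4·(-722) = 900 + 2888 = 3788, and 4·(947) is not a perfect square in Q since 947 is squarefree and ≠ 1. Hence x^2 + 30x - 722 is irreducible over Q and is the minimal polynomial of α.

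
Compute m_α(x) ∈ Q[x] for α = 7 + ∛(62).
m_α(x) = x^3 - 21x^2 + 147x - 405

Set β = α - 7 = ∛(62), so β^3 = 62. Then (α - 7)^3 - 62 = 0, i.e. α is a root of g(x) = (x - 7)^3 - 62 = x^3 - 21x^2 + 147x - 405. Since g(x) = h(x - 7) where h(x) = x^3 - 62, and h is irreducible over Q (because 62 is not a perfect cube, so h has no rational root, and a monic cubic with no rational root is irreducible), g is also irreducible (irreducibility is preserved under the substitution x → x - 7). Hence m_α(x) = x^3 - 21x^2 + 147x - 405.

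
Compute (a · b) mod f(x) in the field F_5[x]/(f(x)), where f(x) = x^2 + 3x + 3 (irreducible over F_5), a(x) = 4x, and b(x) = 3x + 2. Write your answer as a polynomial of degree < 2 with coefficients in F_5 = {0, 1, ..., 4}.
a · b ≡ 2x + 4 (mod f(x))

Multiply in F_5[x]: a(x)·b(x) = (4x)·(3x + 2) = 2x^2 + 3x. This has degree ≥ 2, so divide by f(x) over F_5: 2x^2 + 3x = (2)·(x^2 + 3x + 3) + (2x + 4). Hence a·b ≡ 2x + 4 (mod f). (F_5[x]/(f) is a field with 5^2 = 25 elements since f is irreducible of degree 2.)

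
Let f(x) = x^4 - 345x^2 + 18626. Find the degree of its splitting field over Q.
[K : Q] = 4

Solving the quadratic in x^2: x^2 = (345 ± √(345^2 - 4·18626))/2 = (345 ± √44521)/2 = (345 ± 211)/2, giving x^2 = 67 or x^2 = 278. So f(x) = (x^2 - 67)(x^2 - 278) and the roots of f are ±√67, ±√278. Hence the splitting field is K = Q(√67, √278). Since 67 and 278 are distinct squarefree integers > 1, their product 18626 is not a perfect square, so √278 ∉ Q(√67). By the tower law [K:Q] = [Q(√67,√278):Q(√67)] · [Q(√67):Q] = 2 · 2 = 4.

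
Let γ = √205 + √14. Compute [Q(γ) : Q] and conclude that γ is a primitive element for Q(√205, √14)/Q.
[Q(γ) : Q] = 4 (equivalently, Q(γ) = Q(√205, √14))

Obviously Q(γ) ⊆ Q(√205, √14), and [Q(√205, √14):Q] = 4 (since 205, 14 are distinct squarefree integers > 1 with 2870 not a perfect square). To show equality we compute the minimal polynomial of γ. From γ = √205 + √14: γ^2 = 205 + 2√(2870) + 14 = 219 + 2√(2870), so γ^2 - 219 = 2√(2870); squaring, (γ^2 - 219)^2 = 4·2870, i.e. γ^4 - 438γ^2 + 47961 - 11480 = 0, i.e. γ^4 - 438γ^2 + 36481 = 0. So γ is a root of x^4 - 438x^2 + 36481. This polynomial is irreducible over Q: it has no rational root (each ±√205 ± √14 is irrational), and any factorization into two quadratics over Q would force √(2870) ∈ Q (pairing opposite roots) or √205, √14 ∈ Q (other pairings), all impossible. Hence [Q(γ):Q] = 4 = [Q(√205, √14):Q], so Q(γ) = Q(√205, √14).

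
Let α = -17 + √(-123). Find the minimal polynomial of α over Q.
m_α(x) = x^2 + 34x + 412

From α + 17 = √(-123), squaring gives (α + 17)^2 = -123, i.e. α^2 + 34α + 289 = -123, so α^2 + 34α + 412 = 0. The discriminant of x^2 + 34x + 412 is (34)^2 - 4·(412) = 1156 - 1648 = -492, and 4·(-123) is not a perfect square in Q since -123 is squarefree and ≠ 1. Hence x^2 + 34x + 412 is irreducible over Q and is the minimal polynomial of α.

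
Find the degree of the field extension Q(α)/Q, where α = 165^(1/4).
[Q(α):Q] = 4

α is a root of x^4 - 165. By Eisenstein's criterion at the prime p = 3 (which divides the constant term 165 but p^2 = 9 does not, since 165 is squarefree), x^4 - 165 is irreducible over Q. Hence [Q(α):Q] = 4.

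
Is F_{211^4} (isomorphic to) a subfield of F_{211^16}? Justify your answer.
Yes: F_{211^4} is a subfield of F_{211^16}

F_{p^m} embeds in F_{p^n} iff m | n (since F_{p^n} is the splitting field of x^(p^n) - x, and F_{p^m} ⊂ F_{p^n} forces p^n to be a power of p^m, i.e. m | n; conversely if m | n then every root of x^(p^m) - x is a root of x^(p^n) - x). Here 4 | 16 (since 16 = 4·4), so F_{211^4} is a subfield of F_{211^16}, and [F_{211^16} : F_{211^4}] = 16/4 = 4.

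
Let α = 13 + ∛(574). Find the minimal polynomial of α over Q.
m_α(x) = x^3 - 39x^2 + 507x - 2771

Set β = α - 13 = ∛(574), so β^3 = 574. Then (α - 13)^3 - 574 = 0, i.e. α is a root of g(x) = (x - 13)^3 - 574 = x^3 - 39x^2 + 507x - 2771. Since g(x) = h(x - 13) where h(x) = x^3 - 574, and h is irreducible over Q (because 574 is not a perfect cube, so h has no rational root, and a monic cubic with no rational root is irreducible), g is also irreducible (irreducibility is preserved under the substitution x → x - 13). Hence m_α(x) = x^3 - 39x^2 + 507x - 2771.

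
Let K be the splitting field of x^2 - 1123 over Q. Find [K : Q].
[K : Q] = 2

f(x) = x^2 - 1123 factors as (x - √1123)(x + √1123). The splitting field is K = Q(√1123). Since 1123 is squarefree and > 1, it is not a perfect square, so x^2 - 1123 is irreducible over Q and [Q(√1123) : Q] = 2. Hence [K : Q] = 2.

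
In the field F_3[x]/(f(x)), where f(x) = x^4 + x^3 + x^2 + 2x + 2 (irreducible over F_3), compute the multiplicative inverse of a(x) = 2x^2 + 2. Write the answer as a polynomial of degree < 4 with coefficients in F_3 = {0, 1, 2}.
a(x)^(-1) ≡ x^3 + 2x^2 + x + 1 (mod f(x))

Since f is irreducible over F_3, F_3[x]/(f) is a field and a(x) ≠ 0 has an inverse. Apply the extended Euclidean algorithm to f(x) and a(x) in F_3[x]: f(x) = (2x^2 + 2x)·a(x) + (x + 2);  a(x) = (2x + 2)·(x + 2) + (1). The last nonzero remainder is the constant 1 = gcd(f, a) in F_3. Back-substituting through the division chain expresses 1 = s(x)·a(x) + t(x)·f(x) with s(x) ≡ x^3 + 2x^2 + x + 1 (mod f), so a(x)^(-1) ≡ s(x) = x^3 + 2x^2 + x + 1 (mod f). Check: (2x^2 + 2)·(x^3 + 2x^2 + x + 1) = 2x^5 + x^4 + x^3 + 2x + 2 ≡ 1 (mod x^4 + x^3 + x^2 + 2x + 2).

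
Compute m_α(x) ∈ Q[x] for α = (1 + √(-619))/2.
m_α(x) = x^2 - x + 155

From 2α - 1 = √(-619), squaring gives (2α - 1)^2 = -619, i.e. 4α^2 - 4α + 1 = -619, so α^2 - α + (1 + 619)/4 = 0. Since -619 ≡ 1 (mod 4), (1 + 619)/4 = 155 ∈ Z. The polynomial x^2 - x + 155 has discriminant 1 - 4·(155) = -619, which is not a perfect square in Q (d = -619 is squarefree and ≠ 1), so x^2 - x + 155 is irreducible over Q. It is the minimal polynomial of α.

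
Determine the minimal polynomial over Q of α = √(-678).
m_α(x) = x^2 + 678

α satisfies α^2 + 678 = 0, so x^2 + 678 annihilates α. Since d = -678 is squarefree and ≠ 1, it is not a perfect square in Q, so x^2 + 678 has no rational root and is therefore irreducible over Q (a degree-2 polynomial over a field is irreducible iff it has no root). Hence m_α(x) = x^2 + 678.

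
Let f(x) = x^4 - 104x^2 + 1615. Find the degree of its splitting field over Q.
[K : Q] = 4

Solving the quadratic in x^2: x^2 = (104 ± √(104^2 - 4·1615))/2 = (104 ± √4356)/2 = (104 ± 66)/2, giving x^2 = 19 or x^2 = 85. So f(x) = (x^2 - 19)(x^2 - 85) and the roots of f are ±√19, ±√85. Hence the splitting field is K = Q(√19, √85). Since 19 and 85 are distinct squarefree integers > 1, their product 1615 is not a perfect square, so √85 ∉ Q(√19). By the tower law [K:Q] = [Q(√19,√85):Q(√19)] · [Q(√19):Q] = 2 · 2 = 4.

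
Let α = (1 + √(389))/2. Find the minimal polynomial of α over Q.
m_α(x) = x^2 - x - 97

From 2α - 1 = √(389), squaring gives (2α - 1)^2 = 389, i.e. 4α^2 - 4α + 1 = 389, so α^2 - α + (1 - 389)/4 = 0. Since 389 ≡ 1 (mod 4), (1 - 389)/4 = -97 ∈ Z. The polynomial x^2 - x - 97 has discriminant 1 - 4·(-97) = 389, which is not a perfect square in Q (d = 389 is squarefree and ≠ 1), so x^2 - x - 97 is irreducible over Q. It is the minimal polynomial of α.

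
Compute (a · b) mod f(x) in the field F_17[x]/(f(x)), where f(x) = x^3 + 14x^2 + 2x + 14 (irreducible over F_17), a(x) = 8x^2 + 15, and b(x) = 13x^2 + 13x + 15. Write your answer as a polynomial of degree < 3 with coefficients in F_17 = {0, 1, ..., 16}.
a · b ≡ 12x^2 + 15x + 11 (mod f(x))

Multiply in F_17[x]: a(x)·b(x) = (8x^2 + 15)·(13x^2 + 13x + 15) = 2x^4 + 2x^3 + 9x^2 + 8x + 4. This has degree ≥ 3, so divide by f(x) over F_17: 2x^4 + 2x^3 + 9x^2 + 8x + 4 = (2x + 8)·(x^3 + 14x^2 + 2x + 14) + (12x^2 + 15x + 11). Hence a·b ≡ 12x^2 + 15x + 11 (mod f). (F_17[x]/(f) is a field with 17^3 = 4913 elements since f is irreducible of degree 3.)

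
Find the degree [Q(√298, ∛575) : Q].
[Q(√298, ∛575) : Q] = 6

Let L = Q(√298, ∛575). Since Q(√298) ⊂ L and [Q(√298):Q] = 2, the tower law gives 2 | [L:Q]. Likewise Q(∛575) ⊂ L with [Q(∛575):Q] = 3 (because 575 is not a perfect cube), so 3 | [L:Q]. As gcd(2,3) = 1, [L:Q] is divisible by 6. Conversely L is generated over Q by √298 and ∛575, so [L:Q] ≤ 2·3 = 6. Therefore [Q(√298, ∛575) : Q] = 6.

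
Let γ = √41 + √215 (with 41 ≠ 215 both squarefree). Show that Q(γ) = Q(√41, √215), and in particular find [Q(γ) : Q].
[Q(γ) : Q] = 4 (equivalently, Q(γ) = Q(√41, √215))

Obviously Q(γ) ⊆ Q(√41, √215), and [Q(√41, √215):Q] = 4 (since 41, 215 are distinct squarefree integers > 1 with 8815 not a perfect square). To show equality we compute the minimal polynomial of γ. From γ = √41 + √215: γ^2 = 41 + 2√(8815) + 215 = 256 + 2√(8815), so γ^2 - 256 = 2√(8815); squaring, (γ^2 - 256)^2 = 4·8815, i.e. γ^4 - 512γ^2 + 65536 - 35260 = 0, i.e. γ^4 - 512γ^2 + 30276 = 0. So γ is a root of x^4 - 512x^2 + 30276. This polynomial is irreducible over Q: it has no rational root (each ±√41 ± √215 is irrational), and any factorization into two quadratics over Q would force √(8815) ∈ Q (pairing opposite roots) or √41, √215 ∈ Q (other pairings), all impossible. Hence [Q(γ):Q] = 4 = [Q(√41, √215):Q], so Q(γ) = Q(√41, √215).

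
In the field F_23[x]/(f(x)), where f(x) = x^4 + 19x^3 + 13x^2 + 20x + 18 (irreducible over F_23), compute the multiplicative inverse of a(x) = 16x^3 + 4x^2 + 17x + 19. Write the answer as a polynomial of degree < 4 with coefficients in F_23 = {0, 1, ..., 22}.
a(x)^(-1) ≡ 10x^3 + 22x^2 + 9x + 9 (mod f(x))

Since f is irreducible over F_23, F_23[x]/(f) is a field and a(x) ≠ 0 has an inverse. Apply the extended Euclidean algorithm to f(x) and a(x) in F_23[x]: f(x) = (13x + 8)·a(x) + (13x^2 + 5x + 4);  a(x) = (3x + 8)·(13x^2 + 5x + 4) + (11x + 10);  (13x^2 + 5x + 4) = (20x + 22)·(11x + 10) + (14). The last nonzero remainder is the constant 14 = gcd(f, a) in F_23. Back-substituting through the division chain expresses 14 = s(x)·a(x) + t(x)·f(x) with s(x) ≡ 2x^3 + 9x^2 + 11x + 11 (mod f), so (2x^3 + 9x^2 + 11x + 11)·a(x) ≡ 14 (mod f). Multiplying by 14^(-1) ≡ 5 in F_23 gives a(x)^(-1) ≡ 5·(2x^3 + 9x^2 + 11x + 11) ≡ 10x^3 + 22x^2 + 9x + 9 (mod f). Check: (16x^3 + 4x^2 + 17x + 19)·(10x^3 + 22x^2 + 9x + 9) = 22x^6 + x^5 + 11x^4 + 8x^3 + 9x^2 + 2x + 10 ≡ 1 (mod x^4 + 19x^3 + 13x^2 + 20x + 18).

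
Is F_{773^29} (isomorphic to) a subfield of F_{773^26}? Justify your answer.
No: F_{773^29} is not a subfield of F_{773^26}

F_{p^m} embeds in F_{p^n} iff m | n. Here 29 ∤ 26 (since 26 = 0·29 + 26 with remainder 26 ≠ 0), so F_{773^29} is not a subfield of F_{773^26}. Equivalently: if it were, the tower law would give 29 = [F_{773^29}:F_773] dividing [F_{773^26}:F_773] = 26, contradiction.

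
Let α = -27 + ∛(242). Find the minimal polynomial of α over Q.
m_α(x) = x^3 + 81x^2 + 2187x + 19441

Set β = α + 27 = ∛(242), so β^3 = 242. Then (α + 27)^3 - 242 = 0, i.e. α is a root of g(x) = (x + 27)^3 - 242 = x^3 + 81x^2 + 2187x + 19441. Since g(x) = h(x + 27) where h(x) = x^3 - 242, and h is irreducible over Q (because 242 is not a perfect cube, so h has no rational root, and a monic cubic with no rational root is irreducible), g is also irreducible (irreducibility is preserved under the substitution x → x + 27). Hence m_α(x) = x^3 + 81x^2 + 2187x + 19441.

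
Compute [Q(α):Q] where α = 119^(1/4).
[Q(α):Q] = 4

α is a root of x^4 - 119. By Eisenstein's criterion at the prime p = 7 (which divides the constant term 119 but p^2 = 49 does not, since 119 is squarefree), x^4 - 119 is irreducible over Q. Hence [Q(α):Q] = 4.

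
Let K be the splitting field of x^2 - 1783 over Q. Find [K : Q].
[K : Q] = 2

f(x) = x^2 - 1783 factors as (x - √1783)(x + √1783). The splitting field is K = Q(√1783). Since 1783 is squarefree and > 1, it is not a perfect square, so x^2 - 1783 is irreducible over Q and [Q(√1783) : Q] = 2. Hence [K : Q] = 2.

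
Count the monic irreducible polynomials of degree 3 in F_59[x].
There are 68440 monic irreducible polynomials of degree 3 over F_59

Each element of F_{59^3} that lies in no proper subfield is a root of exactly one monic irreducible of degree 3 over F_59, and each such polynomial has 3 distinct roots in F_{59^3}. By Möbius inversion the count is N_59(3) = (1/3) Σ_{d|3} μ(3/d) · 59^d = (1/3)(μ(3)·59^1 + μ(1)·59^3) = 205320/3 = 68440.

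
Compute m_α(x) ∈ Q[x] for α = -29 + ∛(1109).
m_α(x) = x^3 + 87x^2 + 2523x + 23280

Set β = α + 29 = ∛(1109), so β^3 = 1109. Then (α + 29)^3 - 1109 = 0, i.e. α is a root of g(x) = (x + 29)^3 - 1109 = x^3 + 87x^2 + 2523x + 23280. Since g(x) = h(x + 29) where h(x) = x^3 - 1109, and h is irreducible over Q (because 1109 is not a perfect cube, so h has no rational root, and a monic cubic with no rational root is irreducible), g is also irreducible (irreducibility is preserved under the substitution x → x + 29). Hence m_α(x) = x^3 + 87x^2 + 2523x + 23280.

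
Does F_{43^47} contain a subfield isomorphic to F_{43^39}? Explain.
No: F_{43^39} is not a subfield of F_{43^47}

F_{p^m} embeds in F_{p^n} iff m | n. Here 39 ∤ 47 (since 47 = 1·39 + 8 with remainder 8 ≠ 0), so F_{43^39} is not a subfield of F_{43^47}. Equivalently: if it were, the tower law would give 39 = [F_{43^39}:F_43] dividing [F_{43^47}:F_43] = 47, contradiction.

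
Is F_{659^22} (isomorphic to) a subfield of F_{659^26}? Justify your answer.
No: F_{659^22} is not a subfield of F_{659^26}

F_{p^m} embeds in F_{p^n} iff m | n. Here 22 ∤ 26 (since 26 = 1·22 + 4 with remainder 4 ≠ 0), so F_{659^22} is not a subfield of F_{659^26}. Equivalently: if it were, the tower law would give 22 = [F_{659^22}:F_659] dividing [F_{659^26}:F_659] = 26, contradiction.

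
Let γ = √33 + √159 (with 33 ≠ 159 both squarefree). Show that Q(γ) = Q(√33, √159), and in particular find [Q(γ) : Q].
[Q(γ) : Q] = 4 (equivalently, Q(γ) = Q(√33, √159))

Obviously Q(γ) ⊆ Q(√33, √159), and [Q(√33, √159):Q] = 4 (since 33, 159 are distinct squarefree integers > 1 with 5247 not a perfect square). To show equality we compute the minimal polynomial of γ. From γ = √33 + √159: γ^2 = 33 + 2√(5247) + 159 = 192 + 2√(5247), so γ^2 - 192 = 2√(5247); squaring, (γ^2 - 192)^2 = 4·5247, i.e. γ^4 - 384γ^2 + 36864 - 20988 = 0, i.e. γ^4 - 384γ^2 + 15876 = 0. So γ is a root of x^4 - 384x^2 + 15876. This polynomial is irreducible over Q: it has no rational root (each ±√33 ± √159 is irrational), and any factorization into two quadratics over Q would force √(5247) ∈ Q (pairing opposite roots) or √33, √159 ∈ Q (other pairings), all impossible. Hence [Q(γ):Q] = 4 = [Q(√33, √159):Q], so Q(γ) = Q(√33, √159).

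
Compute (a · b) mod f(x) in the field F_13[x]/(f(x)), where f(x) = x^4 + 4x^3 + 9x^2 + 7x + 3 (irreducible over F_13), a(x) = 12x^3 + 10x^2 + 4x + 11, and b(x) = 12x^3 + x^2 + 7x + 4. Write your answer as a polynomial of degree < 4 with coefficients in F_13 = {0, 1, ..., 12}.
a · b ≡ 4x^2 + 9x + 11 (mod f(x))

Multiply in F_13[x]: a(x)·b(x) = (12x^3 + 10x^2 + 4x + 11)·(12x^3 + x^2 + 7x + 4) = x^6 + 2x^5 + 12x^4 + 7x^3 + x^2 + 2x + 5. This has degree ≥ 4, so divide by f(x) over F_13: x^6 + 2x^5 + 12x^4 + 7x^3 + x^2 + 2x + 5 = (x^2 + 11x + 11)·(x^4 + 4x^3 + 9x^2 + 7x + 3) + (4x^2 + 9x + 11). Hence a·b ≡ 4x^2 + 9x + 11 (mod f). (F_13[x]/(f) is a field with 13^4 = 28561 elements since f is irreducible of degree 4.)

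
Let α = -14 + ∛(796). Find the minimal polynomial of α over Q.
m_α(x) = x^3 + 42x^2 + 588x + 1948

Set β = α + 14 = ∛(796), so β^3 = 796. Then (α + 14)^3 - 796 = 0, i.e. α is a root of g(x) = (x + 14)^3 - 796 = x^3 + 42x^2 + 588x + 1948. Since g(x) = h(x + 14) where h(x) = x^3 - 796, and h is irreducible over Q (because 796 is not a perfect cube, so h has no rational root, and a monic cubic with no rational root is irreducible), g is also irreducible (irreducibility is preserved under the substitution x → x + 14). Hence m_α(x) = x^3 + 42x^2 + 588x + 1948.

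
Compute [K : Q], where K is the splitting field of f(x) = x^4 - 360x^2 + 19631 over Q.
[K : Q] = 4

Solving the quadratic in x^2: x^2 = (360 ± √(360^2 - 4·19631))/2 = (360 ± √51076)/2 = (360 ± 226)/2, giving x^2 = 293 or x^2 = 67. So f(x) = (x^2 - 293)(x^2 - 67) and the roots of f are ±√293, ±√67. Hence the splitting field is K = Q(√293, √67). Since 293 and 67 are distinct squarefree integers > 1, their product 19631 is not a perfect square, so √67 ∉ Q(√293). By the tower law [K:Q] = [Q(√293,√67):Q(√293)] · [Q(√293):Q] = 2 · 2 = 4.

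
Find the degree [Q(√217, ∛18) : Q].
[Q(√217, ∛18) : Q] = 6

Let L = Q(√217, ∛18). Since Q(√217) ⊂ L and [Q(√217):Q] = 2, the tower law gives 2 | [L:Q]. Likewise Q(∛18) ⊂ L with [Q(∛18):Q] = 3 (because 18 is not a perfect cube), so 3 | [L:Q]. As gcd(2,3) = 1, [L:Q] is divisible by 6. Conversely L is generated over Q by √217 and ∛18, so [L:Q] ≤ 2·3 = 6. Therefore [Q(√217, ∛18) : Q] = 6.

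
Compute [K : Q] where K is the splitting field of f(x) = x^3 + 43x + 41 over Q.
[K : Q] = 6

By the rational root test, any rational root of the monic integer polynomial f(x) = x^3 + 43x + 41 must be an integer dividing the constant term 41, i.e. one of ±{1, 41}. Evaluating: f(1) = 85, f(-1) = -3, f(41) = 70725, f(-41) = -70643; none is 0, so f has no rational root and is therefore irreducible over Q (a cubic with no linear factor over a field is irreducible). For an irreducible cubic, the Galois group is A_3 or S_3 according as the discriminant disc(f) = -4a^3 - 27b^2 = -4·(43)^3 - 27·(41)^2 = -363415 is or is not a square in Q. Here disc(f) = -363415 is not a perfect square in Q, so the Galois group of f over Q is not contained in A_3 and must be all of S_3. The splitting field has degree |S_3| = 6 over Q, so [K : Q] = 6.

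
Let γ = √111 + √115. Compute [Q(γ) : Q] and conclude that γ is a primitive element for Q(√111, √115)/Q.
[Q(γ) : Q] = 4 (equivalently, Q(γ) = Q(√111, √115))

Obviously Q(γ) ⊆ Q(√111, √115), and [Q(√111, √115):Q] = 4 (since 111, 115 are distinct squarefree integers > 1 with 12765 not a perfect square). To show equality we compute the minimal polynomial of γ. From γ = √111 + √115: γ^2 = 111 + 2√(12765) + 115 = 226 + 2√(12765), so γ^2 - 226 = 2√(12765); squaring, (γ^2 - 226)^2 = 4·12765, i.e. γ^4 - 452γ^2 + 51076 - 51060 = 0, i.e. γ^4 - 452γ^2 + 16 = 0. So γ is a root of x^4 - 452x^2 + 16. This polynomial is irreducible over Q: it has no rational root (each ±√111 ± √115 is irrational), and any factorization into two quadratics over Q would force √(12765) ∈ Q (pairing opposite roots) or √111, √115 ∈ Q (other pairings), all impossible. Hence [Q(γ):Q] = 4 = [Q(√111, √115):Q], so Q(γ) = Q(√111, √115).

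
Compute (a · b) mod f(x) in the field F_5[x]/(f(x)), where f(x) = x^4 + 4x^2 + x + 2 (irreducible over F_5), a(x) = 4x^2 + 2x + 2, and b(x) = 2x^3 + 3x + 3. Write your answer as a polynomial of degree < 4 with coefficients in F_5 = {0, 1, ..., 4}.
a · b ≡ 4x^3 + 4x^2 + 2x + 3 (mod f(x))

Multiply in F_5[x]: a(x)·b(x) = (4x^2 + 2x + 2)·(2x^3 + 3x + 3) = 3x^5 + 4x^4 + x^3 + 3x^2 + 2x + 1. This has degree ≥ 4, so divide by f(x) over F_5: 3x^5 + 4x^4 + x^3 + 3x^2 + 2x + 1 = (3x + 4)·(x^4 + 4x^2 + x + 2) + (4x^3 + 4x^2 + 2x + 3). Hence a·b ≡ 4x^3 + 4x^2 + 2x + 3 (mod f). (F_5[x]/(f) is a field with 5^4 = 625 elements since f is irreducible of degree 4.)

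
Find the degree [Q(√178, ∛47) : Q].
[Q(√178, ∛47) : Q] = 6

Let L = Q(√178, ∛47). Since Q(√178) ⊂ L and [Q(√178):Q] = 2, the tower law gives 2 | [L:Q]. Likewise Q(∛47) ⊂ L with [Q(∛47):Q] = 3 (because 47 is not a perfect cube), so 3 | [L:Q]. As gcd(2,3) = 1, [L:Q] is divisible by 6. Conversely L is generated over Q by √178 and ∛47, so [L:Q] ≤ 2·3 = 6. Therefore [Q(√178, ∛47) : Q] = 6.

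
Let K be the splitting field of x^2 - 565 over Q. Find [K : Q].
[K : Q] = 2

f(x) = x^2 - 565 factors as (x - √565)(x + √565). The splitting field is K = Q(√565). Since 565 is squarefree and > 1, it is not a perfect square, so x^2 - 565 is irreducible over Q and [Q(√565) : Q] = 2. Hence [K : Q] = 2.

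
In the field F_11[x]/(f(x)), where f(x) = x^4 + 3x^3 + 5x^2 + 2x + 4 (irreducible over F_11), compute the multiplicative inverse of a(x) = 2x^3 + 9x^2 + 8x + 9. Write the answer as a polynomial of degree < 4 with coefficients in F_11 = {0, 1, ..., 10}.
a(x)^(-1) ≡ 10x^3 + 9x^2 + 6 (mod f(x))

Since f is irreducible over F_11, F_11[x]/(f) is a field and a(x) ≠ 0 has an inverse. Apply the extended Euclidean algorithm to f(x) and a(x) in F_11[x]: f(x) = (6x + 2)·a(x) + (5x^2 + 9x + 8);  a(x) = (7x + 9)·(5x^2 + 9x + 8) + (3x + 3);  (5x^2 + 9x + 8) = (9x + 5)·(3x + 3) + (4). The last nonzero remainder is the constant 4 = gcd(f, a) in F_11. Back-substituting through the division chain expresses 4 = s(x)·a(x) + t(x)·f(x) with s(x) ≡ 7x^3 + 3x^2 + 2 (mod f), so (7x^3 + 3x^2 + 2)·a(x) ≡ 4 (mod f). Multiplying by 4^(-1) ≡ 3 in F_11 gives a(x)^(-1) ≡ 3·(7x^3 + 3x^2 + 2) ≡ 10x^3 + 9x^2 + 6 (mod f). Check: (2x^3 + 9x^2 + 8x + 9)·(10x^3 + 9x^2 + 6) = 9x^6 + 9x^5 + 7x^4 + 9x^3 + 3x^2 + 4x + 10 ≡ 1 (mod x^4 + 3x^3 + 5x^2 + 2x + 4).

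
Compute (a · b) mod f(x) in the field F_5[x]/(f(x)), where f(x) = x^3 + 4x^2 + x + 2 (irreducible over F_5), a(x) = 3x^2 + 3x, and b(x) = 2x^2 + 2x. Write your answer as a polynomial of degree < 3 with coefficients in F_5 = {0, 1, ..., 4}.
a · b ≡ 3x^2 + 4 (mod f(x))

Multiply in F_5[x]: a(x)·b(x) = (3x^2 + 3x)·(2x^2 + 2x) = x^4 + 2x^3 + x^2. This has degree ≥ 3, so divide by f(x) over F_5: x^4 + 2x^3 + x^2 = (x + 3)·(x^3 + 4x^2 + x + 2) + (3x^2 + 4). Hence a·b ≡ 3x^2 + 4 (mod f). (F_5[x]/(f) is a field with 5^3 = 125 elements since f is irreducible of degree 3.)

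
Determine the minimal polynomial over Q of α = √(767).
m_α(x) = x^2 - 767

α satisfies α^2 - 767 = 0, so x^2 - 767 annihilates α. Since d = 767 is squarefree and ≠ 1, it is not a perfect square in Q, so x^2 - 767 has no rational root and is therefore irreducible over Q (a degree-2 polynomial over a field is irreducible iff it has no root). Hence m_α(x) = x^2 - 767.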